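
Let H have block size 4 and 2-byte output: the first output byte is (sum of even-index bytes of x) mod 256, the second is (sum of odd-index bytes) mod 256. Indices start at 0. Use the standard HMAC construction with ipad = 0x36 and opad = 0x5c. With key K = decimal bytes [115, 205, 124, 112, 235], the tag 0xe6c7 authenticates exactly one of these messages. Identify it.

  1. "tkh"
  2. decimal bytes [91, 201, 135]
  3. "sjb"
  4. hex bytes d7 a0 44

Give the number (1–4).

Key decimal bytes [115, 205, 124, 112, 235] = 73 cd 7c 70 eb is 5 bytes > B = 4, so hash it first: H(key) = da 3d, then zero-pad to 4 bytes: K' = da 3d 00 00.
K' ⊕ ipad = ec 0b 36 36; K' ⊕ opad = 86 61 5c 5c.
m1: inner = H(ec 0b 36 36 74 6b 68) = fe ac; tag = H(86 61 5c 5c fe ac) = e069
m2: inner = H(ec 0b 36 36 5b c9 87) = 04 0a; tag = H(86 61 5c 5c 04 0a) = e6c7 ← matches
m3: inner = H(ec 0b 36 36 73 6a 62) = f7 ab; tag = H(86 61 5c 5c f7 ab) = d968
m4: inner = H(ec 0b 36 36 d7 a0 44) = 3d e1; tag = H(86 61 5c 5c 3d e1) = 1f9e

2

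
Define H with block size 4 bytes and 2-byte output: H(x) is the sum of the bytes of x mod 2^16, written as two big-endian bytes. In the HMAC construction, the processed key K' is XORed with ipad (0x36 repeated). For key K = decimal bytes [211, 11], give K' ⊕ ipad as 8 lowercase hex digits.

Key decimal bytes [211, 11] = d3 0b is 2 bytes ≤ B = 4; zero-pad to 4 bytes: K' = d3 0b 00 00.
XOR each byte with 0x36: d3⊕36=e5, 0b⊕36=3d, 00⊕36=36, 00⊕36=36.

e53d3636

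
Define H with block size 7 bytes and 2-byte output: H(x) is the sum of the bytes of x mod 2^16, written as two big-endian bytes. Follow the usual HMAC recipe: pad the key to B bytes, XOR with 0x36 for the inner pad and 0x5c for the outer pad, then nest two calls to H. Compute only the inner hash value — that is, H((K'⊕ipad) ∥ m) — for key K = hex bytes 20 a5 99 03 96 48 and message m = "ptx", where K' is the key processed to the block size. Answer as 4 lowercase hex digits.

043d

Key hex bytes 20 a5 99 03 96 48 is 6 bytes ≤ B = 7; zero-pad to 7 bytes: K' = 20 a5 99 03 96 48 00.
K' ⊕ ipad = 16 93 af 35 a0 7e 36.
Inner input = 16 93 af 35 a0 7e 36 ∥ 70 74 78.
Inner hash: sum = 22+147+175+53+160+126+54+112+116+120 = 1085 → 04 3d.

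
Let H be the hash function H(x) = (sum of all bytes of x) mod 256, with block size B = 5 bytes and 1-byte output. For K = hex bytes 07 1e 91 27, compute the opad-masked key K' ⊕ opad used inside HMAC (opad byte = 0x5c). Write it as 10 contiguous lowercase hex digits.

Key hex bytes 07 1e 91 27 is 4 bytes ≤ B = 5; zero-pad to 5 bytes: K' = 07 1e 91 27 00.
XOR each byte with 0x5c: 07⊕5c=5b, 1e⊕5c=42, 91⊕5c=cd, 27⊕5c=7b, 00⊕5c=5c.

5b42cd7b5c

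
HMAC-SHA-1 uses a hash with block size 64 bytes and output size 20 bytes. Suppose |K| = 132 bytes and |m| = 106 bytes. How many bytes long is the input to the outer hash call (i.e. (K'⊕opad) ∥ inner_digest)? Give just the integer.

Key is 132 > 64 bytes, so it is hashed to 20 bytes then zero-padded to 64: |K'| = 64.
Outer input = (K'⊕opad) ∥ H(inner) → 64 + 20 = 84 bytes.

84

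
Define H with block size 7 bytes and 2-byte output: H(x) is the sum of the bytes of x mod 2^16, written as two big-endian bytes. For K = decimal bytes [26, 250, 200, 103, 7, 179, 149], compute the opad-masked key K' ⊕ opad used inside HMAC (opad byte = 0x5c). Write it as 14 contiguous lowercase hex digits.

Key decimal bytes [26, 250, 200, 103, 7, 179, 149] = 1a fa c8 67 07 b3 95 is exactly B = 7 bytes: K' = 1a fa c8 67 07 b3 95.
XOR each byte with 0x5c: 1a⊕5c=46, fa⊕5c=a6, c8⊕5c=94, 67⊕5c=3b, 07⊕5c=5b, b3⊕5c=ef, 95⊕5c=c9.

46a6943b5befc9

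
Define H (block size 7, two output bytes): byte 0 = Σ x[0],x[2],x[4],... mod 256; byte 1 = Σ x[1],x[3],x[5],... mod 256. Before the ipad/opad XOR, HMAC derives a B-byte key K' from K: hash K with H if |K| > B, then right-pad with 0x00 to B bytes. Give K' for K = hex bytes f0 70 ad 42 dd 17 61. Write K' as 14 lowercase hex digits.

Key hex bytes f0 70 ad 42 dd 17 61 is exactly B = 7 bytes: K' = f0 70 ad 42 dd 17 61.

f070ad42dd1761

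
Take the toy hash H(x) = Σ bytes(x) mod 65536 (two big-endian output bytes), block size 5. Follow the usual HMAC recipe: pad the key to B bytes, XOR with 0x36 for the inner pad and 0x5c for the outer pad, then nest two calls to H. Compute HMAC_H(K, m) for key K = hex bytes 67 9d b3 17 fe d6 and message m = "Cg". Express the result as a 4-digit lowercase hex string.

Key hex bytes 67 9d b3 17 fe d6 is 6 bytes > B = 5, so hash it first: H(key) = 03 a2, then zero-pad to 5 bytes: K' = 03 a2 00 00 00.
K' ⊕ ipad = 35 94 36 36 36.  K' ⊕ opad = 5f fe 5c 5c 5c.
Inner input = (K'⊕ipad) ∥ m = 35 94 36 36 36 ∥ 43 67.
Inner hash: sum = 53+148+54+54+54+67+103 = 533 → 02 15.
Outer input = (K'⊕opad) ∥ inner = 5f fe 5c 5c 5c ∥ 02 15.
Outer hash (tag): sum = 95+254+92+92+92+2+21 = 648 → 02 88.

0288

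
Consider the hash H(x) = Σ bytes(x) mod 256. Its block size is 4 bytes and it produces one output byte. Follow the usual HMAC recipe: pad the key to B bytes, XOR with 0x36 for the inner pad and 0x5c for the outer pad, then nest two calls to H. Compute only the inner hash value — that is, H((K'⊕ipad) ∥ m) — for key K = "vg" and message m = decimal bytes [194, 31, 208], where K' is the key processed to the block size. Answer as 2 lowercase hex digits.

ae

Key "vg" = 76 67 is 2 bytes ≤ B = 4; zero-pad to 4 bytes: K' = 76 67 00 00.
K' ⊕ ipad = 40 51 36 36.
Inner input = 40 51 36 36 ∥ c2 1f d0.
Inner hash: sum = 64+81+54+54+194+31+208 = 686; mod 256 = 174 → ae.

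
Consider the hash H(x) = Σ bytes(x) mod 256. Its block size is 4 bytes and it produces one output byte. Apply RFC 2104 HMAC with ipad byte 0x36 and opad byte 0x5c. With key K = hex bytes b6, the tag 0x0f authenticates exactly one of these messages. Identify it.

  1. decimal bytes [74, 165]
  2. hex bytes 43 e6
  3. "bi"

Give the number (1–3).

1

Key hex bytes b6 is 1 byte ≤ B = 4; zero-pad to 4 bytes: K' = b6 00 00 00.
K' ⊕ ipad = 80 36 36 36; K' ⊕ opad = ea 5c 5c 5c.
m1: inner = H(80 36 36 36 4a a5) = 11; tag = H(ea 5c 5c 5c 11) = 0f ← matches
m2: inner = H(80 36 36 36 43 e6) = 4b; tag = H(ea 5c 5c 5c 4b) = 49
m3: inner = H(80 36 36 36 62 69) = ed; tag = H(ea 5c 5c 5c ed) = eb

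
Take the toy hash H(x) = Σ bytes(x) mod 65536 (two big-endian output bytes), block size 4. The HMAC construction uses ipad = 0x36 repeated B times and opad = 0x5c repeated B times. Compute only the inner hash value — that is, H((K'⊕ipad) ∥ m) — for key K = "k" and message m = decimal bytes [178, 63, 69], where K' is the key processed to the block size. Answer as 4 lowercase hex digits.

Key "k" = 6b is 1 byte ≤ B = 4; zero-pad to 4 bytes: K' = 6b 00 00 00.
K' ⊕ ipad = 5d 36 36 36.
Inner input = 5d 36 36 36 ∥ b2 3f 45.
Inner hash: sum = 93+54+54+54+178+63+69 = 565 → 02 35.

0235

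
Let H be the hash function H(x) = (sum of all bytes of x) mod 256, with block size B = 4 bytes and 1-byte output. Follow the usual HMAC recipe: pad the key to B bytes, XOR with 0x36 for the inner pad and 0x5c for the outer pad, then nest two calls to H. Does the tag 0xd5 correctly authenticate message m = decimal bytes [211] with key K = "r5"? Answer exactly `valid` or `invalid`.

valid

Key "r5" = 72 35 is 2 bytes ≤ B = 4; zero-pad to 4 bytes: K' = 72 35 00 00.
K' ⊕ ipad = 44 03 36 36; K' ⊕ opad = 2e 69 5c 5c.
Inner hash: sum = 68+3+54+54+211 = 390; mod 256 = 134 → 86.
Outer hash (recomputed tag): sum = 46+105+92+92+134 = 469; mod 256 = 213 → d5.
Recomputed tag = d5; claimed = d5 → match.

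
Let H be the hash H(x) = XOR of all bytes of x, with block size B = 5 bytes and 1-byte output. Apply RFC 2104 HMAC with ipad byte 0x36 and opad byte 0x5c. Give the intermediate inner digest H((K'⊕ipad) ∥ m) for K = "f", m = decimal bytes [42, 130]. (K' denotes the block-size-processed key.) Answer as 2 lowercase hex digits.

Key "f" = 66 is 1 byte ≤ B = 5; zero-pad to 5 bytes: K' = 66 00 00 00 00.
K' ⊕ ipad = 50 36 36 36 36.
Inner input = 50 36 36 36 36 ∥ 2a 82.
Inner hash: XOR 50⊕36⊕36⊕36⊕36⊕2a⊕82 = f8.

f8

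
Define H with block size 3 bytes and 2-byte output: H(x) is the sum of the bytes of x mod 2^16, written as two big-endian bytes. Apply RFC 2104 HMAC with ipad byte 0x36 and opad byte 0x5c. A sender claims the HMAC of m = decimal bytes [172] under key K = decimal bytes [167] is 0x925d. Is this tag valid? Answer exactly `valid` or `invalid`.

invalid

Key decimal bytes [167] = a7 is 1 byte ≤ B = 3; zero-pad to 3 bytes: K' = a7 00 00.
K' ⊕ ipad = 91 36 36; K' ⊕ opad = fb 5c 5c.
Inner hash: sum = 145+54+54+172 = 425 → 01 a9.
Outer hash (recomputed tag): sum = 251+92+92+1+169 = 605 → 02 5d.
Recomputed tag = 025d; claimed = 925d → mismatch.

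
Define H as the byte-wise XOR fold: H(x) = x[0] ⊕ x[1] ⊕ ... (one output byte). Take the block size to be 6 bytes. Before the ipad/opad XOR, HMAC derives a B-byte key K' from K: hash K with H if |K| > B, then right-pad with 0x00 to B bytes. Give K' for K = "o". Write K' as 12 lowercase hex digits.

Key "o" = 6f is 1 byte ≤ B = 6; zero-pad to 6 bytes: K' = 6f 00 00 00 00 00.

6f0000000000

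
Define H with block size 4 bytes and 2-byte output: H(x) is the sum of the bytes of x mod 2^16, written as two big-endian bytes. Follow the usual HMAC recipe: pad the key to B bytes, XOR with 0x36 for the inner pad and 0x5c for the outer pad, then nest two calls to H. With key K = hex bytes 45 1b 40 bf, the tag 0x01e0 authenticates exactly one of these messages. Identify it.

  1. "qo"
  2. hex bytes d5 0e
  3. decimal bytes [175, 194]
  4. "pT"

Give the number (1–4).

1

Key hex bytes 45 1b 40 bf is exactly B = 4 bytes: K' = 45 1b 40 bf.
K' ⊕ ipad = 73 2d 76 89; K' ⊕ opad = 19 47 1c e3.
m1: inner = H(73 2d 76 89 71 6f) = 02 7f; tag = H(19 47 1c e3 02 7f) = 01e0 ← matches
m2: inner = H(73 2d 76 89 d5 0e) = 02 82; tag = H(19 47 1c e3 02 82) = 01e3
m3: inner = H(73 2d 76 89 af c2) = 03 10; tag = H(19 47 1c e3 03 10) = 0172
m4: inner = H(73 2d 76 89 70 54) = 02 63; tag = H(19 47 1c e3 02 63) = 01c4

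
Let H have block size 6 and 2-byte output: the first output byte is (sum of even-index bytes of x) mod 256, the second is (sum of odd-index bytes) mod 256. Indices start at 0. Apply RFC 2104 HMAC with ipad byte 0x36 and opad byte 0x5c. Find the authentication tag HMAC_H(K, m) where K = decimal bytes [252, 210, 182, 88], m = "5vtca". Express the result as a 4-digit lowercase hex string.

704f

Key decimal bytes [252, 210, 182, 88] = fc d2 b6 58 is 4 bytes ≤ B = 6; zero-pad to 6 bytes: K' = fc d2 b6 58 00 00.
K' ⊕ ipad = ca e4 80 6e 36 36.  K' ⊕ opad = a0 8e ea 04 5c 5c.
Inner input = (K'⊕ipad) ∥ m = ca e4 80 6e 36 36 ∥ 35 76 74 63 61.
Inner hash: even-index sum = 650 mod 256 = 138; odd-index sum = 609 mod 256 = 97 → 8a 61.
Outer input = (K'⊕opad) ∥ inner = a0 8e ea 04 5c 5c ∥ 8a 61.
Outer hash (tag): even-index sum = 624 mod 256 = 112; odd-index sum = 335 mod 256 = 79 → 70 4f.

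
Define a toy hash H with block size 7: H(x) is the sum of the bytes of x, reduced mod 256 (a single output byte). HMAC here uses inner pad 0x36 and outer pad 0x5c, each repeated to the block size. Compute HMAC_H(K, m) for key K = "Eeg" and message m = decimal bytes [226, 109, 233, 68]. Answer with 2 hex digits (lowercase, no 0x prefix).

Key "Eeg" = 45 65 67 is 3 bytes ≤ B = 7; zero-pad to 7 bytes: K' = 45 65 67 00 00 00 00.
K' ⊕ ipad = 73 53 51 36 36 36 36.  K' ⊕ opad = 19 39 3b 5c 5c 5c 5c.
Inner input = (K'⊕ipad) ∥ m = 73 53 51 36 36 36 36 ∥ e2 6d e9 44.
Inner hash: sum = 115+83+81+54+54+54+54+226+109+233+68 = 1131; mod 256 = 107 → 6b.
Outer input = (K'⊕opad) ∥ inner = 19 39 3b 5c 5c 5c 5c ∥ 6b.
Outer hash (tag): sum = 25+57+59+92+92+92+92+107 = 616; mod 256 = 104 → 68.

68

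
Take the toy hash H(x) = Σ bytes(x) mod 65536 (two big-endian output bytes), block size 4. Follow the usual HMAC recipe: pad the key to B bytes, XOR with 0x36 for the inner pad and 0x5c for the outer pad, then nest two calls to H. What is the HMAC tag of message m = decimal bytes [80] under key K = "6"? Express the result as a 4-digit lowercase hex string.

0270

Key "6" = 36 is 1 byte ≤ B = 4; zero-pad to 4 bytes: K' = 36 00 00 00.
K' ⊕ ipad = 00 36 36 36.  K' ⊕ opad = 6a 5c 5c 5c.
Inner input = (K'⊕ipad) ∥ m = 00 36 36 36 ∥ 50.
Inner hash: sum = 0+54+54+54+80 = 242 → 00 f2.
Outer input = (K'⊕opad) ∥ inner = 6a 5c 5c 5c ∥ 00 f2.
Outer hash (tag): sum = 106+92+92+92+0+242 = 624 → 02 70.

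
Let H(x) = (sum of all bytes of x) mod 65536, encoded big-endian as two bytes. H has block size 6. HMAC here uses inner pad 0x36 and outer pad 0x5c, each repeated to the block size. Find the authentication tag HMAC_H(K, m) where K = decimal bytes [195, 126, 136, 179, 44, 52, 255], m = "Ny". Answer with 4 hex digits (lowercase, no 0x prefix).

Key decimal bytes [195, 126, 136, 179, 44, 52, 255] = c3 7e 88 b3 2c 34 ff is 7 bytes > B = 6, so hash it first: H(key) = 03 db, then zero-pad to 6 bytes: K' = 03 db 00 00 00 00.
K' ⊕ ipad = 35 ed 36 36 36 36.  K' ⊕ opad = 5f 87 5c 5c 5c 5c.
Inner input = (K'⊕ipad) ∥ m = 35 ed 36 36 36 36 ∥ 4e 79.
Inner hash: sum = 53+237+54+54+54+54+78+121 = 705 → 02 c1.
Outer input = (K'⊕opad) ∥ inner = 5f 87 5c 5c 5c 5c ∥ 02 c1.
Outer hash (tag): sum = 95+135+92+92+92+92+2+193 = 793 → 03 19.

0319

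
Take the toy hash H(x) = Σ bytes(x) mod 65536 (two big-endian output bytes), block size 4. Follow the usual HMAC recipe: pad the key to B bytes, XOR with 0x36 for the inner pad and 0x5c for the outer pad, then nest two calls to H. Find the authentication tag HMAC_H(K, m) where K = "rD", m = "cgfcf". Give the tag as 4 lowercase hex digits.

011c

Key "rD" = 72 44 is 2 bytes ≤ B = 4; zero-pad to 4 bytes: K' = 72 44 00 00.
K' ⊕ ipad = 44 72 36 36.  K' ⊕ opad = 2e 18 5c 5c.
Inner input = (K'⊕ipad) ∥ m = 44 72 36 36 ∥ 63 67 66 63 66.
Inner hash: sum = 68+114+54+54+99+103+102+99+102 = 795 → 03 1b.
Outer input = (K'⊕opad) ∥ inner = 2e 18 5c 5c ∥ 03 1b.
Outer hash (tag): sum = 46+24+92+92+3+27 = 284 → 01 1c.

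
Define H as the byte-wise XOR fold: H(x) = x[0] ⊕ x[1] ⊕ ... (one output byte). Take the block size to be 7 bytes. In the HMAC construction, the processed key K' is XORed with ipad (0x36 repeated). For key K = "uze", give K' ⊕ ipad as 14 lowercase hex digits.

Key "uze" = 75 7a 65 is 3 bytes ≤ B = 7; zero-pad to 7 bytes: K' = 75 7a 65 00 00 00 00.
XOR each byte with 0x36: 75⊕36=43, 7a⊕36=4c, 65⊕36=53, 00⊕36=36, 00⊕36=36, 00⊕36=36, 00⊕36=36.

434c5336363636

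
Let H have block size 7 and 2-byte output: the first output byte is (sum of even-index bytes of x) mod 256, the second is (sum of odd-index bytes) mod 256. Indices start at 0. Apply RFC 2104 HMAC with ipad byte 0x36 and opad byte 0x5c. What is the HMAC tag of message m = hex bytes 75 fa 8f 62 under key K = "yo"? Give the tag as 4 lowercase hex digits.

0238

Key "yo" = 79 6f is 2 bytes ≤ B = 7; zero-pad to 7 bytes: K' = 79 6f 00 00 00 00 00.
K' ⊕ ipad = 4f 59 36 36 36 36 36.  K' ⊕ opad = 25 33 5c 5c 5c 5c 5c.
Inner input = (K'⊕ipad) ∥ m = 4f 59 36 36 36 36 36 ∥ 75 fa 8f 62.
Inner hash: even-index sum = 589 mod 256 = 77; odd-index sum = 457 mod 256 = 201 → 4d c9.
Outer input = (K'⊕opad) ∥ inner = 25 33 5c 5c 5c 5c 5c ∥ 4d c9.
Outer hash (tag): even-index sum = 514 mod 256 = 2; odd-index sum = 312 mod 256 = 56 → 02 38.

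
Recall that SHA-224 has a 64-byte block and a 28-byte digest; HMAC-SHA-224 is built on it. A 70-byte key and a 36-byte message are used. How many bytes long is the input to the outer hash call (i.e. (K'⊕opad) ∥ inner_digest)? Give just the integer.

Key is 70 > 64 bytes, so it is hashed to 28 bytes then zero-padded to 64: |K'| = 64.
Outer input = (K'⊕opad) ∥ H(inner) → 64 + 28 = 92 bytes.

92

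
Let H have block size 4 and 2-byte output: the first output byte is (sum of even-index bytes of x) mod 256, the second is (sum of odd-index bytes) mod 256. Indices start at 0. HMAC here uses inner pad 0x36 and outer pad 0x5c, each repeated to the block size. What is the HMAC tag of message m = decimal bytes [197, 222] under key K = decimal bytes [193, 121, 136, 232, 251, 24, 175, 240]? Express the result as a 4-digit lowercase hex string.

cb04

Key decimal bytes [193, 121, 136, 232, 251, 24, 175, 240] = c1 79 88 e8 fb 18 af f0 is 8 bytes > B = 4, so hash it first: H(key) = f3 69, then zero-pad to 4 bytes: K' = f3 69 00 00.
K' ⊕ ipad = c5 5f 36 36.  K' ⊕ opad = af 35 5c 5c.
Inner input = (K'⊕ipad) ∥ m = c5 5f 36 36 ∥ c5 de.
Inner hash: even-index sum = 448 mod 256 = 192; odd-index sum = 371 mod 256 = 115 → c0 73.
Outer input = (K'⊕opad) ∥ inner = af 35 5c 5c ∥ c0 73.
Outer hash (tag): even-index sum = 459 mod 256 = 203; odd-index sum = 260 mod 256 = 4 → cb 04.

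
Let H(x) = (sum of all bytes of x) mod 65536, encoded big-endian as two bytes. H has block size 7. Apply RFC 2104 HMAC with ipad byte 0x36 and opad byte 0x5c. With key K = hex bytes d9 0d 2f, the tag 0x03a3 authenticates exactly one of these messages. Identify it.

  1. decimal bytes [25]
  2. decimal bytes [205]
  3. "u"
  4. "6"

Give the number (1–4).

Key hex bytes d9 0d 2f is 3 bytes ≤ B = 7; zero-pad to 7 bytes: K' = d9 0d 2f 00 00 00 00.
K' ⊕ ipad = ef 3b 19 36 36 36 36; K' ⊕ opad = 85 51 73 5c 5c 5c 5c.
m1: inner = H(ef 3b 19 36 36 36 36 19) = 02 34; tag = H(85 51 73 5c 5c 5c 5c 02 34) = 02ef
m2: inner = H(ef 3b 19 36 36 36 36 cd) = 02 e8; tag = H(85 51 73 5c 5c 5c 5c 02 e8) = 03a3 ← matches
m3: inner = H(ef 3b 19 36 36 36 36 75) = 02 90; tag = H(85 51 73 5c 5c 5c 5c 02 90) = 034b
m4: inner = H(ef 3b 19 36 36 36 36 36) = 02 51; tag = H(85 51 73 5c 5c 5c 5c 02 51) = 030c

2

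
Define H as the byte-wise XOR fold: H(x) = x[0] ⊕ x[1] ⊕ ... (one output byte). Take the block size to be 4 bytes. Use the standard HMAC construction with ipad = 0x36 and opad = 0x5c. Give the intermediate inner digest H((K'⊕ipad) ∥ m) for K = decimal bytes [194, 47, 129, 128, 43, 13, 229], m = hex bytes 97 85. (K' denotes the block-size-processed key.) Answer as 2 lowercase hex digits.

3d

Key decimal bytes [194, 47, 129, 128, 43, 13, 229] = c2 2f 81 80 2b 0d e5 is 7 bytes > B = 4, so hash it first: H(key) = 2f, then zero-pad to 4 bytes: K' = 2f 00 00 00.
K' ⊕ ipad = 19 36 36 36.
Inner input = 19 36 36 36 ∥ 97 85.
Inner hash: XOR 19⊕36⊕36⊕36⊕97⊕85 = 3d.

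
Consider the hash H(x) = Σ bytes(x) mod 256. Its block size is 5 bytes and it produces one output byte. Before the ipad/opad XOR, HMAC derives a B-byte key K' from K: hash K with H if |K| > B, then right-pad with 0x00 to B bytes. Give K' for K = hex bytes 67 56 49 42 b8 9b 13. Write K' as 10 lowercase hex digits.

|K| = 7 > B = 5, so first hash the key.
H(K): sum = 103+86+73+66+184+155+19 = 686; mod 256 = 174 → ae.
Zero-pad H(K) = ae to 5 bytes: K' = ae 00 00 00 00.

ae00000000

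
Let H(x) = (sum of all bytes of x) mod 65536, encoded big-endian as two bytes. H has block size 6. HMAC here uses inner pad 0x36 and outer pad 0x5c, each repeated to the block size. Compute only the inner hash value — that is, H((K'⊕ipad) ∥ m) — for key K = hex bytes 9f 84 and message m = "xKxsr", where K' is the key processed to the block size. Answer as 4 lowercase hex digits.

Key hex bytes 9f 84 is 2 bytes ≤ B = 6; zero-pad to 6 bytes: K' = 9f 84 00 00 00 00.
K' ⊕ ipad = a9 b2 36 36 36 36.
Inner input = a9 b2 36 36 36 36 ∥ 78 4b 78 73 72.
Inner hash: sum = 169+178+54+54+54+54+120+75+120+115+114 = 1107 → 04 53.

0453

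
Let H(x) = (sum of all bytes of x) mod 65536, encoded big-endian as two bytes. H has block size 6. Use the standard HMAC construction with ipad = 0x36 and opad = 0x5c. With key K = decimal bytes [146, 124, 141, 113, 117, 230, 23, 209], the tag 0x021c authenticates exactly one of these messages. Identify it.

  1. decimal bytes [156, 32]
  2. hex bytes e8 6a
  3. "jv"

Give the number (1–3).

1

Key decimal bytes [146, 124, 141, 113, 117, 230, 23, 209] = 92 7c 8d 71 75 e6 17 d1 is 8 bytes > B = 6, so hash it first: H(key) = 04 4f, then zero-pad to 6 bytes: K' = 04 4f 00 00 00 00.
K' ⊕ ipad = 32 79 36 36 36 36; K' ⊕ opad = 58 13 5c 5c 5c 5c.
m1: inner = H(32 79 36 36 36 36 9c 20) = 02 3f; tag = H(58 13 5c 5c 5c 5c 02 3f) = 021c ← matches
m2: inner = H(32 79 36 36 36 36 e8 6a) = 02 d5; tag = H(58 13 5c 5c 5c 5c 02 d5) = 02b2
m3: inner = H(32 79 36 36 36 36 6a 76) = 02 63; tag = H(58 13 5c 5c 5c 5c 02 63) = 0240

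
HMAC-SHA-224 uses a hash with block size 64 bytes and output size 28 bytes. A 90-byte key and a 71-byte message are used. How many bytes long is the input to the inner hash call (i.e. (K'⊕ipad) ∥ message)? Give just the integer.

135

Key is 90 > 64 bytes, so it is hashed to 28 bytes then zero-padded to 64: |K'| = 64.
Inner input = (K'⊕ipad) ∥ m → 64 + 71 = 135 bytes.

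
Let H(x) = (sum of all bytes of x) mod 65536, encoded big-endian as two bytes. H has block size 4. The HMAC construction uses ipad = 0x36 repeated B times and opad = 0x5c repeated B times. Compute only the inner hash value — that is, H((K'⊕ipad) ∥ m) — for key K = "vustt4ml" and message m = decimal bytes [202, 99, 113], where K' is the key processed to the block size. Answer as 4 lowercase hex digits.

02a4

Key "vustt4ml" = 76 75 73 74 74 34 6d 6c is 8 bytes > B = 4, so hash it first: H(key) = 03 53, then zero-pad to 4 bytes: K' = 03 53 00 00.
K' ⊕ ipad = 35 65 36 36.
Inner input = 35 65 36 36 ∥ ca 63 71.
Inner hash: sum = 53+101+54+54+202+99+113 = 676 → 02 a4.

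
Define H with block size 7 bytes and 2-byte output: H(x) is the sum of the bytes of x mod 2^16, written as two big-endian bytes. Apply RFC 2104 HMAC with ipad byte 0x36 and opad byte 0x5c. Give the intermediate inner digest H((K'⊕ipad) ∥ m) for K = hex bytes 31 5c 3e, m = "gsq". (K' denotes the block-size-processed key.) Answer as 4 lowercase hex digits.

029c

Key hex bytes 31 5c 3e is 3 bytes ≤ B = 7; zero-pad to 7 bytes: K' = 31 5c 3e 00 00 00 00.
K' ⊕ ipad = 07 6a 08 36 36 36 36.
Inner input = 07 6a 08 36 36 36 36 ∥ 67 73 71.
Inner hash: sum = 7+106+8+54+54+54+54+103+115+113 = 668 → 02 9c.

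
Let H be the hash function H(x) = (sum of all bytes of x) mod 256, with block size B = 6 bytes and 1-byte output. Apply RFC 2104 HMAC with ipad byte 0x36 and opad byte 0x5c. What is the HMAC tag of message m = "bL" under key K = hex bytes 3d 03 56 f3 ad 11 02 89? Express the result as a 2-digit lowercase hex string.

Key hex bytes 3d 03 56 f3 ad 11 02 89 is 8 bytes > B = 6, so hash it first: H(key) = d2, then zero-pad to 6 bytes: K' = d2 00 00 00 00 00.
K' ⊕ ipad = e4 36 36 36 36 36.  K' ⊕ opad = 8e 5c 5c 5c 5c 5c.
Inner input = (K'⊕ipad) ∥ m = e4 36 36 36 36 36 ∥ 62 4c.
Inner hash: sum = 228+54+54+54+54+54+98+76 = 672; mod 256 = 160 → a0.
Outer input = (K'⊕opad) ∥ inner = 8e 5c 5c 5c 5c 5c ∥ a0.
Outer hash (tag): sum = 142+92+92+92+92+92+160 = 762; mod 256 = 250 → fa.

fa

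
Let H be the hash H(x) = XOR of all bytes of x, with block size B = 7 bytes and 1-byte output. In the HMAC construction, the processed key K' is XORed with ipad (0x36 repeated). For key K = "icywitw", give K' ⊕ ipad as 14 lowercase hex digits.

5f554f415f4241

Key "icywitw" = 69 63 79 77 69 74 77 is exactly B = 7 bytes: K' = 69 63 79 77 69 74 77.
XOR each byte with 0x36: 69⊕36=5f, 63⊕36=55, 79⊕36=4f, 77⊕36=41, 69⊕36=5f, 74⊕36=42, 77⊕36=41.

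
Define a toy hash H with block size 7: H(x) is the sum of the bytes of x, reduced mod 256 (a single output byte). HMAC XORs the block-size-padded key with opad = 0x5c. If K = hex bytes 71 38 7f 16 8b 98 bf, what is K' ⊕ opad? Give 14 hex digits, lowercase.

2d64234ad7c4e3

Key hex bytes 71 38 7f 16 8b 98 bf is exactly B = 7 bytes: K' = 71 38 7f 16 8b 98 bf.
XOR each byte with 0x5c: 71⊕5c=2d, 38⊕5c=64, 7f⊕5c=23, 16⊕5c=4a, 8b⊕5c=d7, 98⊕5c=c4, bf⊕5c=e3.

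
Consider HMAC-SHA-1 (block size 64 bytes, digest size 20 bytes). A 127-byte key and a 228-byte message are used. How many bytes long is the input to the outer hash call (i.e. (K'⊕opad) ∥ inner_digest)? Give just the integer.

84

Key is 127 > 64 bytes, so it is hashed to 20 bytes then zero-padded to 64: |K'| = 64.
Outer input = (K'⊕opad) ∥ H(inner) → 64 + 20 = 84 bytes.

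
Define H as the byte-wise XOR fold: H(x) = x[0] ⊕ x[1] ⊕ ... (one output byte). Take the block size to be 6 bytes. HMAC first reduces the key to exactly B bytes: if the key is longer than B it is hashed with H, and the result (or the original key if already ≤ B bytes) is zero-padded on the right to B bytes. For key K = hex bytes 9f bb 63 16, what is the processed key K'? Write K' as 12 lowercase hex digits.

Key hex bytes 9f bb 63 16 is 4 bytes ≤ B = 6; zero-pad to 6 bytes: K' = 9f bb 63 16 00 00.

9fbb63160000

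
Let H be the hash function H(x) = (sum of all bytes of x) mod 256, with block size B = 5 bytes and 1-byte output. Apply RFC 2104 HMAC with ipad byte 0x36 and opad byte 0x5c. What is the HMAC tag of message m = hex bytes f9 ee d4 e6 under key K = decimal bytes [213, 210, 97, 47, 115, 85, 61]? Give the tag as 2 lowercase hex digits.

53

Key decimal bytes [213, 210, 97, 47, 115, 85, 61] = d5 d2 61 2f 73 55 3d is 7 bytes > B = 5, so hash it first: H(key) = 3c, then zero-pad to 5 bytes: K' = 3c 00 00 00 00.
K' ⊕ ipad = 0a 36 36 36 36.  K' ⊕ opad = 60 5c 5c 5c 5c.
Inner input = (K'⊕ipad) ∥ m = 0a 36 36 36 36 ∥ f9 ee d4 e6.
Inner hash: sum = 10+54+54+54+54+249+238+212+230 = 1155; mod 256 = 131 → 83.
Outer input = (K'⊕opad) ∥ inner = 60 5c 5c 5c 5c ∥ 83.
Outer hash (tag): sum = 96+92+92+92+92+131 = 595; mod 256 = 83 → 53.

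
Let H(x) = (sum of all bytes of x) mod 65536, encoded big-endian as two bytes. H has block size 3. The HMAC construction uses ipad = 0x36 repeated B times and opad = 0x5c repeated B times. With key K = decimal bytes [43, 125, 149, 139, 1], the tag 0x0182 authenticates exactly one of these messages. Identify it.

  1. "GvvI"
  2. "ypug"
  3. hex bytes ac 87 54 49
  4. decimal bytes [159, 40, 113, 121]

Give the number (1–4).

Key decimal bytes [43, 125, 149, 139, 1] = 2b 7d 95 8b 01 is 5 bytes > B = 3, so hash it first: H(key) = 01 c9, then zero-pad to 3 bytes: K' = 01 c9 00.
K' ⊕ ipad = 37 ff 36; K' ⊕ opad = 5d 95 5c.
m1: inner = H(37 ff 36 47 76 76 49) = 02 e8; tag = H(5d 95 5c 02 e8) = 0238
m2: inner = H(37 ff 36 79 70 75 67) = 03 31; tag = H(5d 95 5c 03 31) = 0182 ← matches
m3: inner = H(37 ff 36 ac 87 54 49) = 03 3c; tag = H(5d 95 5c 03 3c) = 018d
m4: inner = H(37 ff 36 9f 28 71 79) = 03 1d; tag = H(5d 95 5c 03 1d) = 016e

2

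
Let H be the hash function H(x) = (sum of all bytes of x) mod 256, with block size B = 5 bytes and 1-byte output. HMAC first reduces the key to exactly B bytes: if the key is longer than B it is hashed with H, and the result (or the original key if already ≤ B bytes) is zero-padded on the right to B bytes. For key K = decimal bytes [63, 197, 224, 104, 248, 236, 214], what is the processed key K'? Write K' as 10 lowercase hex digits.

0600000000

|K| = 7 > B = 5, so first hash the key.
H(K): sum = 63+197+224+104+248+236+214 = 1286; mod 256 = 6 → 06.
Zero-pad H(K) = 06 to 5 bytes: K' = 06 00 00 00 00.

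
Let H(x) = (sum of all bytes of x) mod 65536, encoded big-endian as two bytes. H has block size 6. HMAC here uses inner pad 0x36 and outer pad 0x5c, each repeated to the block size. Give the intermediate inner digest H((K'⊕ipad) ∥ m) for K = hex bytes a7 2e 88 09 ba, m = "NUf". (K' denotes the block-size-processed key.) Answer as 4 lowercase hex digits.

Key hex bytes a7 2e 88 09 ba is 5 bytes ≤ B = 6; zero-pad to 6 bytes: K' = a7 2e 88 09 ba 00.
K' ⊕ ipad = 91 18 be 3f 8c 36.
Inner input = 91 18 be 3f 8c 36 ∥ 4e 55 66.
Inner hash: sum = 145+24+190+63+140+54+78+85+102 = 881 → 03 71.

0371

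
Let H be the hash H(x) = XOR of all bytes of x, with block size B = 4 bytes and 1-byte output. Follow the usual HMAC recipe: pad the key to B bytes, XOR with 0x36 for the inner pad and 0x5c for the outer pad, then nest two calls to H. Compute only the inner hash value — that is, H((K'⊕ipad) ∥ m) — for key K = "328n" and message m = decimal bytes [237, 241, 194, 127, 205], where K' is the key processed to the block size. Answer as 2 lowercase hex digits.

3b

Key "328n" = 33 32 38 6e is exactly B = 4 bytes: K' = 33 32 38 6e.
K' ⊕ ipad = 05 04 0e 58.
Inner input = 05 04 0e 58 ∥ ed f1 c2 7f cd.
Inner hash: XOR 05⊕04⊕0e⊕58⊕ed⊕f1⊕c2⊕7f⊕cd = 3b.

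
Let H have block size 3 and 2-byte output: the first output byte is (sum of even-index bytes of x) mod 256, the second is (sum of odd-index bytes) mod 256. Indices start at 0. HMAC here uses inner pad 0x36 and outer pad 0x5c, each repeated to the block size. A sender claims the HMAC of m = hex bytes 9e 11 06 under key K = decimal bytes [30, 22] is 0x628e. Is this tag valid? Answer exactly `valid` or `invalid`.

invalid

Key decimal bytes [30, 22] = 1e 16 is 2 bytes ≤ B = 3; zero-pad to 3 bytes: K' = 1e 16 00.
K' ⊕ ipad = 28 20 36; K' ⊕ opad = 42 4a 5c.
Inner hash: even-index sum = 111 mod 256 = 111; odd-index sum = 196 mod 256 = 196 → 6f c4.
Outer hash (recomputed tag): even-index sum = 354 mod 256 = 98; odd-index sum = 185 mod 256 = 185 → 62 b9.
Recomputed tag = 62b9; claimed = 628e → mismatch.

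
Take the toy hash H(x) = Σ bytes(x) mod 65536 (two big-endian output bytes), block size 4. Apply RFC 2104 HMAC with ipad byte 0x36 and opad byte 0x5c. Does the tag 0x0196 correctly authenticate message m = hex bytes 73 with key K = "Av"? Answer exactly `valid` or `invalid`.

valid

Key "Av" = 41 76 is 2 bytes ≤ B = 4; zero-pad to 4 bytes: K' = 41 76 00 00.
K' ⊕ ipad = 77 40 36 36; K' ⊕ opad = 1d 2a 5c 5c.
Inner hash: sum = 119+64+54+54+115 = 406 → 01 96.
Outer hash (recomputed tag): sum = 29+42+92+92+1+150 = 406 → 01 96.
Recomputed tag = 0196; claimed = 0196 → match.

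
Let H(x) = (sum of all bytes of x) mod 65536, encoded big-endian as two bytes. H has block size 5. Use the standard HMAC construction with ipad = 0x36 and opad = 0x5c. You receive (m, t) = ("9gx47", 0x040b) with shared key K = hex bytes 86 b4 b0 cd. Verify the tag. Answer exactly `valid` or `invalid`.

valid

Key hex bytes 86 b4 b0 cd is 4 bytes ≤ B = 5; zero-pad to 5 bytes: K' = 86 b4 b0 cd 00.
K' ⊕ ipad = b0 82 86 fb 36; K' ⊕ opad = da e8 ec 91 5c.
Inner hash: sum = 176+130+134+251+54+57+103+120+52+55 = 1132 → 04 6c.
Outer hash (recomputed tag): sum = 218+232+236+145+92+4+108 = 1035 → 04 0b.
Recomputed tag = 040b; claimed = 040b → match.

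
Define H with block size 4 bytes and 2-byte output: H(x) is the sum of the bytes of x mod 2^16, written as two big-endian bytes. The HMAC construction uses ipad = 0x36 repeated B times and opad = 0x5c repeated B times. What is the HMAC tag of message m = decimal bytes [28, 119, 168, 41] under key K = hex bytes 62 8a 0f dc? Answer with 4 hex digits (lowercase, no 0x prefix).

0281

Key hex bytes 62 8a 0f dc is exactly B = 4 bytes: K' = 62 8a 0f dc.
K' ⊕ ipad = 54 bc 39 ea.  K' ⊕ opad = 3e d6 53 80.
Inner input = (K'⊕ipad) ∥ m = 54 bc 39 ea ∥ 1c 77 a8 29.
Inner hash: sum = 84+188+57+234+28+119+168+41 = 919 → 03 97.
Outer input = (K'⊕opad) ∥ inner = 3e d6 53 80 ∥ 03 97.
Outer hash (tag): sum = 62+214+83+128+3+151 = 641 → 02 81.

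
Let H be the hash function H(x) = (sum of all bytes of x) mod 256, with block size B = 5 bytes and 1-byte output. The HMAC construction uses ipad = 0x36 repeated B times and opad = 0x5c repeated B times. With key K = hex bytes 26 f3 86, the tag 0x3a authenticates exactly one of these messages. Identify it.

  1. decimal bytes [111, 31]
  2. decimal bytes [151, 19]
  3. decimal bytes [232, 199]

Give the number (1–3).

Key hex bytes 26 f3 86 is 3 bytes ≤ B = 5; zero-pad to 5 bytes: K' = 26 f3 86 00 00.
K' ⊕ ipad = 10 c5 b0 36 36; K' ⊕ opad = 7a af da 5c 5c.
m1: inner = H(10 c5 b0 36 36 6f 1f) = 7f; tag = H(7a af da 5c 5c 7f) = 3a ← matches
m2: inner = H(10 c5 b0 36 36 97 13) = 9b; tag = H(7a af da 5c 5c 9b) = 56
m3: inner = H(10 c5 b0 36 36 e8 c7) = a0; tag = H(7a af da 5c 5c a0) = 5b

1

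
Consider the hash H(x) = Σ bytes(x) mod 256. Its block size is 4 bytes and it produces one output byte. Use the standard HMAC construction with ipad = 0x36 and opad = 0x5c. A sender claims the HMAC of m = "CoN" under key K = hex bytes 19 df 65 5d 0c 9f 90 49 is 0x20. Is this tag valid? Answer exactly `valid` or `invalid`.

valid

Key hex bytes 19 df 65 5d 0c 9f 90 49 is 8 bytes > B = 4, so hash it first: H(key) = 3e, then zero-pad to 4 bytes: K' = 3e 00 00 00.
K' ⊕ ipad = 08 36 36 36; K' ⊕ opad = 62 5c 5c 5c.
Inner hash: sum = 8+54+54+54+67+111+78 = 426; mod 256 = 170 → aa.
Outer hash (recomputed tag): sum = 98+92+92+92+170 = 544; mod 256 = 32 → 20.
Recomputed tag = 20; claimed = 20 → match.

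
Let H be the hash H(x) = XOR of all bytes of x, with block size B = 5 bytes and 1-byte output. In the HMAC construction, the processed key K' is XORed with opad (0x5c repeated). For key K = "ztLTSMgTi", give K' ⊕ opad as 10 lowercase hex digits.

0e5c5c5c5c

Key "ztLTSMgTi" = 7a 74 4c 54 53 4d 67 54 69 is 9 bytes > B = 5, so hash it first: H(key) = 52, then zero-pad to 5 bytes: K' = 52 00 00 00 00.
XOR each byte with 0x5c: 52⊕5c=0e, 00⊕5c=5c, 00⊕5c=5c, 00⊕5c=5c, 00⊕5c=5c.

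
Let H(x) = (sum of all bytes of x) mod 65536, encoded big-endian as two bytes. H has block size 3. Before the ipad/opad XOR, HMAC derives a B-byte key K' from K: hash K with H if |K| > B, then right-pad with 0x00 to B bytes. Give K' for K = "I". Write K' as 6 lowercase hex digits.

490000

Key "I" = 49 is 1 byte ≤ B = 3; zero-pad to 3 bytes: K' = 49 00 00.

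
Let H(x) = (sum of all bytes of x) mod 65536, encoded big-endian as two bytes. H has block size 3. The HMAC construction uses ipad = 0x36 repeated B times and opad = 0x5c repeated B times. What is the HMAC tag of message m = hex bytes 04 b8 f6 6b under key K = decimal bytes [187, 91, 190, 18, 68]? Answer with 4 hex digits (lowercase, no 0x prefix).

01d5

Key decimal bytes [187, 91, 190, 18, 68] = bb 5b be 12 44 is 5 bytes > B = 3, so hash it first: H(key) = 02 2a, then zero-pad to 3 bytes: K' = 02 2a 00.
K' ⊕ ipad = 34 1c 36.  K' ⊕ opad = 5e 76 5c.
Inner input = (K'⊕ipad) ∥ m = 34 1c 36 ∥ 04 b8 f6 6b.
Inner hash: sum = 52+28+54+4+184+246+107 = 675 → 02 a3.
Outer input = (K'⊕opad) ∥ inner = 5e 76 5c ∥ 02 a3.
Outer hash (tag): sum = 94+118+92+2+163 = 469 → 01 d5.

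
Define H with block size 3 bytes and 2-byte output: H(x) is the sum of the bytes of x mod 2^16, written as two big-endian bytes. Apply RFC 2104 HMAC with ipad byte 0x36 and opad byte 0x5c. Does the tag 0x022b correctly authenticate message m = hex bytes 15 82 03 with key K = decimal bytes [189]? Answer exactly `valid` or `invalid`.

Key decimal bytes [189] = bd is 1 byte ≤ B = 3; zero-pad to 3 bytes: K' = bd 00 00.
K' ⊕ ipad = 8b 36 36; K' ⊕ opad = e1 5c 5c.
Inner hash: sum = 139+54+54+21+130+3 = 401 → 01 91.
Outer hash (recomputed tag): sum = 225+92+92+1+145 = 555 → 02 2b.
Recomputed tag = 022b; claimed = 022b → match.

valid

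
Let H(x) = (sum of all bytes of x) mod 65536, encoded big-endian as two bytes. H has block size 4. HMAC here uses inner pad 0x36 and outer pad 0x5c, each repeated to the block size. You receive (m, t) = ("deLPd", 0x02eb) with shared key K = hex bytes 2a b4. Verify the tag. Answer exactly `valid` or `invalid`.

Key hex bytes 2a b4 is 2 bytes ≤ B = 4; zero-pad to 4 bytes: K' = 2a b4 00 00.
K' ⊕ ipad = 1c 82 36 36; K' ⊕ opad = 76 e8 5c 5c.
Inner hash: sum = 28+130+54+54+100+101+76+80+100 = 723 → 02 d3.
Outer hash (recomputed tag): sum = 118+232+92+92+2+211 = 747 → 02 eb.
Recomputed tag = 02eb; claimed = 02eb → match.

valid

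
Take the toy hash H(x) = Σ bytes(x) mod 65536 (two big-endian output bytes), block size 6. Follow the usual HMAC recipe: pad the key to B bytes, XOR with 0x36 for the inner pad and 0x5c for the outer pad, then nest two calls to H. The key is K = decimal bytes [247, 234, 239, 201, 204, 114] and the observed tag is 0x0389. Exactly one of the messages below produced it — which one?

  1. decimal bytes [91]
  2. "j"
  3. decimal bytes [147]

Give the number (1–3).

2

Key decimal bytes [247, 234, 239, 201, 204, 114] = f7 ea ef c9 cc 72 is exactly B = 6 bytes: K' = f7 ea ef c9 cc 72.
K' ⊕ ipad = c1 dc d9 ff fa 44; K' ⊕ opad = ab b6 b3 95 90 2e.
m1: inner = H(c1 dc d9 ff fa 44 5b) = 05 0e; tag = H(ab b6 b3 95 90 2e 05 0e) = 037a
m2: inner = H(c1 dc d9 ff fa 44 6a) = 05 1d; tag = H(ab b6 b3 95 90 2e 05 1d) = 0389 ← matches
m3: inner = H(c1 dc d9 ff fa 44 93) = 05 46; tag = H(ab b6 b3 95 90 2e 05 46) = 03b2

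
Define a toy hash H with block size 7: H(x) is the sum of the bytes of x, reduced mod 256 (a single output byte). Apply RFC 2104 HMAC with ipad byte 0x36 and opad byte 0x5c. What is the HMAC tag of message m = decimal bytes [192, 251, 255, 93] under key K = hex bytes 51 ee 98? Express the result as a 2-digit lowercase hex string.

cf

Key hex bytes 51 ee 98 is 3 bytes ≤ B = 7; zero-pad to 7 bytes: K' = 51 ee 98 00 00 00 00.
K' ⊕ ipad = 67 d8 ae 36 36 36 36.  K' ⊕ opad = 0d b2 c4 5c 5c 5c 5c.
Inner input = (K'⊕ipad) ∥ m = 67 d8 ae 36 36 36 36 ∥ c0 fb ff 5d.
Inner hash: sum = 103+216+174+54+54+54+54+192+251+255+93 = 1500; mod 256 = 220 → dc.
Outer input = (K'⊕opad) ∥ inner = 0d b2 c4 5c 5c 5c 5c ∥ dc.
Outer hash (tag): sum = 13+178+196+92+92+92+92+220 = 975; mod 256 = 207 → cf.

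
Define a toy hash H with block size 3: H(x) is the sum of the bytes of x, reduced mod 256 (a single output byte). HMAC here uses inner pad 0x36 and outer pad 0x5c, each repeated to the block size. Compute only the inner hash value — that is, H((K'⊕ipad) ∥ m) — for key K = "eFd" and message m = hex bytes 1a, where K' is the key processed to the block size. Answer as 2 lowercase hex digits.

Key "eFd" = 65 46 64 is exactly B = 3 bytes: K' = 65 46 64.
K' ⊕ ipad = 53 70 52.
Inner input = 53 70 52 ∥ 1a.
Inner hash: sum = 83+112+82+26 = 303; mod 256 = 47 → 2f.

2f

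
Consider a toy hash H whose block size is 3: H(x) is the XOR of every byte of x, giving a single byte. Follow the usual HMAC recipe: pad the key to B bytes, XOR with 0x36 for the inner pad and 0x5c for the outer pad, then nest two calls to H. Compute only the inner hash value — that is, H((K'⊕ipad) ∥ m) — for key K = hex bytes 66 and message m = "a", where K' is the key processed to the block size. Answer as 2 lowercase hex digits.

Key hex bytes 66 is 1 byte ≤ B = 3; zero-pad to 3 bytes: K' = 66 00 00.
K' ⊕ ipad = 50 36 36.
Inner input = 50 36 36 ∥ 61.
Inner hash: XOR 50⊕36⊕36⊕61 = 31.

31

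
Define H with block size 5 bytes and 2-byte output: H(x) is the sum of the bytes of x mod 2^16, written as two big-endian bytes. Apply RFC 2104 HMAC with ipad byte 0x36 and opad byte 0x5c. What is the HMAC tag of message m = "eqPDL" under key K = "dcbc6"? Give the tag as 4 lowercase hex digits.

0167

Key "dcbc6" = 64 63 62 63 36 is exactly B = 5 bytes: K' = 64 63 62 63 36.
K' ⊕ ipad = 52 55 54 55 00.  K' ⊕ opad = 38 3f 3e 3f 6a.
Inner input = (K'⊕ipad) ∥ m = 52 55 54 55 00 ∥ 65 71 50 44 4c.
Inner hash: sum = 82+85+84+85+0+101+113+80+68+76 = 774 → 03 06.
Outer input = (K'⊕opad) ∥ inner = 38 3f 3e 3f 6a ∥ 03 06.
Outer hash (tag): sum = 56+63+62+63+106+3+6 = 359 → 01 67.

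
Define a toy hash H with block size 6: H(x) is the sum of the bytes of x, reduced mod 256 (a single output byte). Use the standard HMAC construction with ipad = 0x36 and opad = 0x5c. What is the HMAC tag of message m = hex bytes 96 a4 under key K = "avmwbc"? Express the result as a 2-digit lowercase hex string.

Key "avmwbc" = 61 76 6d 77 62 63 is exactly B = 6 bytes: K' = 61 76 6d 77 62 63.
K' ⊕ ipad = 57 40 5b 41 54 55.  K' ⊕ opad = 3d 2a 31 2b 3e 3f.
Inner input = (K'⊕ipad) ∥ m = 57 40 5b 41 54 55 ∥ 96 a4.
Inner hash: sum = 87+64+91+65+84+85+150+164 = 790; mod 256 = 22 → 16.
Outer input = (K'⊕opad) ∥ inner = 3d 2a 31 2b 3e 3f ∥ 16.
Outer hash (tag): sum = 61+42+49+43+62+63+22 = 342; mod 256 = 86 → 56.

56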